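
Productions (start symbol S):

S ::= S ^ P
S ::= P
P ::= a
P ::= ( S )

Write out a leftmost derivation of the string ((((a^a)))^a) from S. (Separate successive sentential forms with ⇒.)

S ⇒ P ⇒ (S) ⇒ (S^P) ⇒ (P^P) ⇒ ((S)^P) ⇒ ((P)^P) ⇒ (((S))^P) ⇒ (((P))^P) ⇒ ((((S)))^P) ⇒ ((((S^P)))^P) ⇒ ((((P^P)))^P) ⇒ ((((a^P)))^P) ⇒ ((((a^a)))^P) ⇒ ((((a^a)))^a)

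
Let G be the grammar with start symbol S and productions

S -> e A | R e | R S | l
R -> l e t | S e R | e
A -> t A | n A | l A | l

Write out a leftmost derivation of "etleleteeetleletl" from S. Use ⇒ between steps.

S⇒RS⇒SeRS⇒eAeRS⇒etAeRS⇒etleRS⇒etleSeRS⇒etleReeRS⇒etleleteeRS⇒etleleteeSeRS⇒etleleteeeAeRS⇒etleleteeetAeRS⇒etleleteeetleRS⇒etleleteeetleletS⇒etleleteeetleletl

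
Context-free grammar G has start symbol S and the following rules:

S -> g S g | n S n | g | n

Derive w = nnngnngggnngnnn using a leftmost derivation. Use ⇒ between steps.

S⇒nSn⇒nnSnn⇒nnnSnnn⇒nnngSgnnn⇒nnngnSngnnn⇒nnngnnSnngnnn⇒nnngnngSgnngnnn⇒nnngnngggnngnnn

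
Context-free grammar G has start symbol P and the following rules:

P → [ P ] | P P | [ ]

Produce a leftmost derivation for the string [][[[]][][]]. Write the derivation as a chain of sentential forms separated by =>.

P => PP => []P => [][P] => [][PP] => [][PPP] => [][[P]PP] => [][[[]]PP] => [][[[]][]P] => [][[[]][][]]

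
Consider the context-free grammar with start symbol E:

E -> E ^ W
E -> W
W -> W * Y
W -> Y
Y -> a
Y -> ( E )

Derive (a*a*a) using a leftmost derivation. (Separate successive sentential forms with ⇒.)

E ⇒ W   [E -> W]
W ⇒ Y   [W -> Y]
Y ⇒ (E)   [Y -> ( E )]
(E) ⇒ (W)   [E -> W]
(W) ⇒ (W*Y)   [W -> W * Y]
(W*Y) ⇒ (W*Y*Y)   [W -> W * Y]
(W*Y*Y) ⇒ (Y*Y*Y)   [W -> Y]
(Y*Y*Y) ⇒ (a*Y*Y)   [Y -> a]
(a*Y*Y) ⇒ (a*a*Y)   [Y -> a]
(a*a*Y) ⇒ (a*a*a)   [Y -> a]

E⇒W⇒Y⇒(E)⇒(W)⇒(W*Y)⇒(W*Y*Y)⇒(Y*Y*Y)⇒(a*Y*Y)⇒(a*a*Y)⇒(a*a*a)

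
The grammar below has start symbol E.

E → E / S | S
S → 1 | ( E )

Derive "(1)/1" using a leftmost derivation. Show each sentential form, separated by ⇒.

E ⇒ E/S   [E → E / S]
E/S ⇒ S/S   [E → S]
S/S ⇒ (E)/S   [S → ( E )]
(E)/S ⇒ (S)/S   [E → S]
(S)/S ⇒ (1)/S   [S → 1]
(1)/S ⇒ (1)/1   [S → 1]

E⇒E/S⇒S/S⇒(E)/S⇒(S)/S⇒(1)/S⇒(1)/1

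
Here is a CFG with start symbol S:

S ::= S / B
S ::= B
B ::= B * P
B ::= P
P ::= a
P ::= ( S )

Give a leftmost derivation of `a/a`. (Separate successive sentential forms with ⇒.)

S ⇒ S/B   [S ::= S / B]
S/B ⇒ B/B   [S ::= B]
B/B ⇒ P/B   [B ::= P]
P/B ⇒ a/B   [P ::= a]
a/B ⇒ a/P   [B ::= P]
a/P ⇒ a/a   [P ::= a]

S ⇒ S/B ⇒ B/B ⇒ P/B ⇒ a/B ⇒ a/P ⇒ a/a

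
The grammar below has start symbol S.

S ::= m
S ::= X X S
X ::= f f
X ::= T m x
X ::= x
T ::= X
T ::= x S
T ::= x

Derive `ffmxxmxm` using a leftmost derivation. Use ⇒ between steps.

S ⇒ XXS ⇒ TmxXS ⇒ XmxXS ⇒ ffmxXS ⇒ ffmxTmxS ⇒ ffmxxmxS ⇒ ffmxxmxm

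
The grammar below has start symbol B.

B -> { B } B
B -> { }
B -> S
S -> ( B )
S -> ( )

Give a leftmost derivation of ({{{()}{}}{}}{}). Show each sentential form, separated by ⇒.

B ⇒ S ⇒ (B) ⇒ ({B}B) ⇒ ({{B}B}B) ⇒ ({{{B}B}B}B) ⇒ ({{{S}B}B}B) ⇒ ({{{()}B}B}B) ⇒ ({{{()}{}}B}B) ⇒ ({{{()}{}}{}}B) ⇒ ({{{()}{}}{}}{})

B ⇒ S   [B -> S]
S ⇒ (B)   [S -> ( B )]
(B) ⇒ ({B}B)   [B -> { B } B]
({B}B) ⇒ ({{B}B}B)   [B -> { B } B]
({{B}B}B) ⇒ ({{{B}B}B}B)   [B -> { B } B]
({{{B}B}B}B) ⇒ ({{{S}B}B}B)   [B -> S]
({{{S}B}B}B) ⇒ ({{{()}B}B}B)   [S -> ( )]
({{{()}B}B}B) ⇒ ({{{()}{}}B}B)   [B -> { }]
({{{()}{}}B}B) ⇒ ({{{()}{}}{}}B)   [B -> { }]
({{{()}{}}{}}B) ⇒ ({{{()}{}}{}}{})   [B -> { }]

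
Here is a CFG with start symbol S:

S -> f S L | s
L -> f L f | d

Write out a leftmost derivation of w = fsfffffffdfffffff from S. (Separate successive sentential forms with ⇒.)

S⇒fSL⇒fsL⇒fsfLf⇒fsffLff⇒fsfffLfff⇒fsffffLffff⇒fsfffffLfffff⇒fsffffffLffffff⇒fsfffffffLfffffff⇒fsfffffffdfffffff

S ⇒ fSL   [S -> f S L]
fSL ⇒ fsL   [S -> s]
fsL ⇒ fsfLf   [L -> f L f]
fsfLf ⇒ fsffLff   [L -> f L f]
fsffLff ⇒ fsfffLfff   [L -> f L f]
fsfffLfff ⇒ fsffffLffff   [L -> f L f]
fsffffLffff ⇒ fsfffffLfffff   [L -> f L f]
fsfffffLfffff ⇒ fsffffffLffffff   [L -> f L f]
fsffffffLffffff ⇒ fsfffffffLfffffff   [L -> f L f]
fsfffffffLfffffff ⇒ fsfffffffdfffffff   [L -> d]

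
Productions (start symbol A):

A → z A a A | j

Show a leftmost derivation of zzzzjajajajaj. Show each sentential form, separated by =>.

A => zAaA   [A → z A a A]
zAaA => zzAaAaA   [A → z A a A]
zzAaAaA => zzzAaAaAaA   [A → z A a A]
zzzAaAaAaA => zzzzAaAaAaAaA   [A → z A a A]
zzzzAaAaAaAaA => zzzzjaAaAaAaA   [A → j]
zzzzjaAaAaAaA => zzzzjajaAaAaA   [A → j]
zzzzjajaAaAaA => zzzzjajajaAaA   [A → j]
zzzzjajajaAaA => zzzzjajajajaA   [A → j]
zzzzjajajajaA => zzzzjajajajaj   [A → j]

A => zAaA => zzAaAaA => zzzAaAaAaA => zzzzAaAaAaAaA => zzzzjaAaAaAaA => zzzzjajaAaAaA => zzzzjajajaAaA => zzzzjajajajaA => zzzzjajajajaj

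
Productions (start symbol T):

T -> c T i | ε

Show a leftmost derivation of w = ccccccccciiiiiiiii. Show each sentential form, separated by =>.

T => cTi   [T -> c T i]
cTi => ccTii   [T -> c T i]
ccTii => cccTiii   [T -> c T i]
cccTiii => ccccTiiii   [T -> c T i]
ccccTiiii => cccccTiiiii   [T -> c T i]
cccccTiiiii => ccccccTiiiiii   [T -> c T i]
ccccccTiiiiii => cccccccTiiiiiii   [T -> c T i]
cccccccTiiiiiii => ccccccccTiiiiiiii   [T -> c T i]
ccccccccTiiiiiiii => cccccccccTiiiiiiiii   [T -> c T i]
cccccccccTiiiiiiiii => ccccccccciiiiiiiii   [T -> ε]

T => cTi => ccTii => cccTiii => ccccTiiii => cccccTiiiii => ccccccTiiiiii => cccccccTiiiiiii => ccccccccTiiiiiiii => cccccccccTiiiiiiiii => ccccccccciiiiiiiii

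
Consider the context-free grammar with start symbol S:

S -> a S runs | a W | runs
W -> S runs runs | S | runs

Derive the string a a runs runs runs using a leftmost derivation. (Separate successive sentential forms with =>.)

S => a S runs => a a S runs runs => a a runs runs runs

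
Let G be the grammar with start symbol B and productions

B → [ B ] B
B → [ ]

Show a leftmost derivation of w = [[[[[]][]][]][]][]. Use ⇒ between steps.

B ⇒ [B]B ⇒ [[B]B]B ⇒ [[[B]B]B]B ⇒ [[[[B]B]B]B]B ⇒ [[[[[]]B]B]B]B ⇒ [[[[[]][]]B]B]B ⇒ [[[[[]][]][]]B]B ⇒ [[[[[]][]][]][]]B ⇒ [[[[[]][]][]][]][]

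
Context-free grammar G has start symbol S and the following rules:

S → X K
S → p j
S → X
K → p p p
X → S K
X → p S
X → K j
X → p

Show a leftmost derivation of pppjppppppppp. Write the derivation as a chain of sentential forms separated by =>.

S=>XK=>pSK=>pXKK=>pSKKK=>pXKKK=>ppSKKK=>pppjKKK=>pppjpppKK=>pppjppppppK=>pppjppppppppp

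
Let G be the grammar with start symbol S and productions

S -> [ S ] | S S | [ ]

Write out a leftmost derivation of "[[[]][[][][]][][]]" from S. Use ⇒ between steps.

S ⇒ [S] ⇒ [SS] ⇒ [SSS] ⇒ [SSSS] ⇒ [[S]SSS] ⇒ [[[]]SSS] ⇒ [[[]][S]SS] ⇒ [[[]][SS]SS] ⇒ [[[]][SSS]SS] ⇒ [[[]][[]SS]SS] ⇒ [[[]][[][]S]SS] ⇒ [[[]][[][][]]SS] ⇒ [[[]][[][][]][]S] ⇒ [[[]][[][][]][][]]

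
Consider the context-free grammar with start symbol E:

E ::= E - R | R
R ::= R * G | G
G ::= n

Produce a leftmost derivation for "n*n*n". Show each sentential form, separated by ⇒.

E ⇒ R   [E ::= R]
R ⇒ R*G   [R ::= R * G]
R*G ⇒ R*G*G   [R ::= R * G]
R*G*G ⇒ G*G*G   [R ::= G]
G*G*G ⇒ n*G*G   [G ::= n]
n*G*G ⇒ n*n*G   [G ::= n]
n*n*G ⇒ n*n*n   [G ::= n]

E ⇒ R ⇒ R*G ⇒ R*G*G ⇒ G*G*G ⇒ n*G*G ⇒ n*n*G ⇒ n*n*n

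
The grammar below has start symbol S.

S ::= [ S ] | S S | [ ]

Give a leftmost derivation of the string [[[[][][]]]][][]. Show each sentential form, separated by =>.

S => SS => SSS => [S]SS => [[S]]SS => [[[S]]]SS => [[[SS]]]SS => [[[SSS]]]SS => [[[[]SS]]]SS => [[[[][]S]]]SS => [[[[][][]]]]SS => [[[[][][]]]][]S => [[[[][][]]]][][]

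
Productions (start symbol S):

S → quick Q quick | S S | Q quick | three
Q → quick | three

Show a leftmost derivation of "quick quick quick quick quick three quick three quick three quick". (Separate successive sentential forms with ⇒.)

S ⇒ S S ⇒ S S S ⇒ S S S S ⇒ S S S S S ⇒ Q quick S S S S ⇒ quick quick S S S S ⇒ quick quick quick Q quick S S S ⇒ quick quick quick quick quick S S S ⇒ quick quick quick quick quick Q quick S S ⇒ quick quick quick quick quick three quick S S ⇒ quick quick quick quick quick three quick three S ⇒ quick quick quick quick quick three quick three quick Q quick ⇒ quick quick quick quick quick three quick three quick three quick

S ⇒ S S   [S → S S]
S S ⇒ S S S   [S → S S]
S S S ⇒ S S S S   [S → S S]
S S S S ⇒ S S S S S   [S → S S]
S S S S S ⇒ Q quick S S S S   [S → Q quick]
Q quick S S S S ⇒ quick quick S S S S   [Q → quick]
quick quick S S S S ⇒ quick quick quick Q quick S S S   [S → quick Q quick]
quick quick quick Q quick S S S ⇒ quick quick quick quick quick S S S   [Q → quick]
quick quick quick quick quick S S S ⇒ quick quick quick quick quick Q quick S S   [S → Q quick]
quick quick quick quick quick Q quick S S ⇒ quick quick quick quick quick three quick S S   [Q → three]
quick quick quick quick quick three quick S S ⇒ quick quick quick quick quick three quick three S   [S → three]
quick quick quick quick quick three quick three S ⇒ quick quick quick quick quick three quick three quick Q quick   [S → quick Q quick]
quick quick quick quick quick three quick three quick Q quick ⇒ quick quick quick quick quick three quick three quick three quick   [Q → three]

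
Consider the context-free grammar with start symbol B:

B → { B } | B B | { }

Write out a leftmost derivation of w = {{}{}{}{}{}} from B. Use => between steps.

B => {B}   [B → { B }]
{B} => {BB}   [B → B B]
{BB} => {BBB}   [B → B B]
{BBB} => {BBBB}   [B → B B]
{BBBB} => {BBBBB}   [B → B B]
{BBBBB} => {{}BBBB}   [B → { }]
{{}BBBB} => {{}{}BBB}   [B → { }]
{{}{}BBB} => {{}{}{}BB}   [B → { }]
{{}{}{}BB} => {{}{}{}{}B}   [B → { }]
{{}{}{}{}B} => {{}{}{}{}{}}   [B → { }]

B=>{B}=>{BB}=>{BBB}=>{BBBB}=>{BBBBB}=>{{}BBBB}=>{{}{}BBB}=>{{}{}{}BB}=>{{}{}{}{}B}=>{{}{}{}{}{}}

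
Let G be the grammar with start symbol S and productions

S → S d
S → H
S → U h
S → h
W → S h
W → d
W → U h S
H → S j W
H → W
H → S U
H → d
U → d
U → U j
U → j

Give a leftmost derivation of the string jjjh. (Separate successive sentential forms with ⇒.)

S ⇒ Uh ⇒ Ujh ⇒ Ujjh ⇒ jjjh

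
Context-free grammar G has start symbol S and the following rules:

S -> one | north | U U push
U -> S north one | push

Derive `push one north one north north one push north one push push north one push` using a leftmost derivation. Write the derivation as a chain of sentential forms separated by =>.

S => U U push   [S -> U U push]
U U push => push U push   [U -> push]
push U push => push S north one push   [U -> S north one]
push S north one push => push U U push north one push   [S -> U U push]
push U U push north one push => push S north one U push north one push   [U -> S north one]
push S north one U push north one push => push U U push north one U push north one push   [S -> U U push]
push U U push north one U push north one push => push S north one U push north one U push north one push   [U -> S north one]
push S north one U push north one U push north one push => push one north one U push north one U push north one push   [S -> one]
push one north one U push north one U push north one push => push one north one S north one push north one U push north one push   [U -> S north one]
push one north one S north one push north one U push north one push => push one north one north north one push north one U push north one push   [S -> north]
push one north one north north one push north one U push north one push => push one north one north north one push north one push push north one push   [U -> push]

S => U U push => push U push => push S north one push => push U U push north one push => push S north one U push north one push => push U U push north one U push north one push => push S north one U push north one U push north one push => push one north one U push north one U push north one push => push one north one S north one push north one U push north one push => push one north one north north one push north one U push north one push => push one north one north north one push north one push push north one push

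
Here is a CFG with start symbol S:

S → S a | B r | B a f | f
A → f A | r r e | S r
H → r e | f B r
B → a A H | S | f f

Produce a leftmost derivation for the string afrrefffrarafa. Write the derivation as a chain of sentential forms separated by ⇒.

S ⇒ Sa ⇒ Bafa ⇒ aAHafa ⇒ afAHafa ⇒ afrreHafa ⇒ afrrefBrafa ⇒ afrrefSrafa ⇒ afrrefSarafa ⇒ afrrefBrarafa ⇒ afrrefffrarafa

S ⇒ Sa   [S → S a]
Sa ⇒ Bafa   [S → B a f]
Bafa ⇒ aAHafa   [B → a A H]
aAHafa ⇒ afAHafa   [A → f A]
afAHafa ⇒ afrreHafa   [A → r r e]
afrreHafa ⇒ afrrefBrafa   [H → f B r]
afrrefBrafa ⇒ afrrefSrafa   [B → S]
afrrefSrafa ⇒ afrrefSarafa   [S → S a]
afrrefSarafa ⇒ afrrefBrarafa   [S → B r]
afrrefBrarafa ⇒ afrrefffrarafa   [B → f f]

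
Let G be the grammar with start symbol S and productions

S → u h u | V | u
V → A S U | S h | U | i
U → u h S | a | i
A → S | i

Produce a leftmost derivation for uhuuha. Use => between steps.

S => V => ASU => SSU => uhuSU => uhuVU => uhuShU => uhuuhU => uhuuha

S => V   [S → V]
V => ASU   [V → A S U]
ASU => SSU   [A → S]
SSU => uhuSU   [S → u h u]
uhuSU => uhuVU   [S → V]
uhuVU => uhuShU   [V → S h]
uhuShU => uhuuhU   [S → u]
uhuuhU => uhuuha   [U → a]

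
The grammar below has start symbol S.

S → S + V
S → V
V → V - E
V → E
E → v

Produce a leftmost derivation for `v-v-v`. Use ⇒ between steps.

S⇒V⇒V-E⇒V-E-E⇒E-E-E⇒v-E-E⇒v-v-E⇒v-v-v

S ⇒ V   [S → V]
V ⇒ V-E   [V → V - E]
V-E ⇒ V-E-E   [V → V - E]
V-E-E ⇒ E-E-E   [V → E]
E-E-E ⇒ v-E-E   [E → v]
v-E-E ⇒ v-v-E   [E → v]
v-v-E ⇒ v-v-v   [E → v]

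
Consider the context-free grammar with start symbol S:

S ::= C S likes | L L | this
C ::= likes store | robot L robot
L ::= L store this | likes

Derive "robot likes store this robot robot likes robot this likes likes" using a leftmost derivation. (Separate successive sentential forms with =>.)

S => C S likes   [S ::= C S likes]
C S likes => robot L robot S likes   [C ::= robot L robot]
robot L robot S likes => robot L store this robot S likes   [L ::= L store this]
robot L store this robot S likes => robot likes store this robot S likes   [L ::= likes]
robot likes store this robot S likes => robot likes store this robot C S likes likes   [S ::= C S likes]
robot likes store this robot C S likes likes => robot likes store this robot robot L robot S likes likes   [C ::= robot L robot]
robot likes store this robot robot L robot S likes likes => robot likes store this robot robot likes robot S likes likes   [L ::= likes]
robot likes store this robot robot likes robot S likes likes => robot likes store this robot robot likes robot this likes likes   [S ::= this]

S => C S likes => robot L robot S likes => robot L store this robot S likes => robot likes store this robot S likes => robot likes store this robot C S likes likes => robot likes store this robot robot L robot S likes likes => robot likes store this robot robot likes robot S likes likes => robot likes store this robot robot likes robot this likes likes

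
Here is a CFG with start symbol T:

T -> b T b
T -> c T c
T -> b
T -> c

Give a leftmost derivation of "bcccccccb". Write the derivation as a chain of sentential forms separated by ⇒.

T ⇒ bTb ⇒ bcTcb ⇒ bccTccb ⇒ bcccTcccb ⇒ bcccccccb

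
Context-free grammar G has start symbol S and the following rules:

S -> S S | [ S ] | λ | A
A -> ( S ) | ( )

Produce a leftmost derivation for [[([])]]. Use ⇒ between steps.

S ⇒ [S]   [S -> [ S ]]
[S] ⇒ [SS]   [S -> S S]
[SS] ⇒ [[S]S]   [S -> [ S ]]
[[S]S] ⇒ [[A]S]   [S -> A]
[[A]S] ⇒ [[(S)]S]   [A -> ( S )]
[[(S)]S] ⇒ [[(SS)]S]   [S -> S S]
[[(SS)]S] ⇒ [[(SSS)]S]   [S -> S S]
[[(SSS)]S] ⇒ [[([S]SS)]S]   [S -> [ S ]]
[[([S]SS)]S] ⇒ [[([]SS)]S]   [S -> λ]
[[([]SS)]S] ⇒ [[([]S)]S]   [S -> λ]
[[([]S)]S] ⇒ [[([])]S]   [S -> λ]
[[([])]S] ⇒ [[([])]]   [S -> λ]

S⇒[S]⇒[SS]⇒[[S]S]⇒[[A]S]⇒[[(S)]S]⇒[[(SS)]S]⇒[[(SSS)]S]⇒[[([S]SS)]S]⇒[[([]SS)]S]⇒[[([]S)]S]⇒[[([])]S]⇒[[([])]]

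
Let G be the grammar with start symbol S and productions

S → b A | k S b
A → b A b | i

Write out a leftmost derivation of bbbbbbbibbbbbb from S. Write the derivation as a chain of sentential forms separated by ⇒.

S ⇒ bA ⇒ bbAb ⇒ bbbAbb ⇒ bbbbAbbb ⇒ bbbbbAbbbb ⇒ bbbbbbAbbbbb ⇒ bbbbbbbAbbbbbb ⇒ bbbbbbbibbbbbb

S ⇒ bA   [S → b A]
bA ⇒ bbAb   [A → b A b]
bbAb ⇒ bbbAbb   [A → b A b]
bbbAbb ⇒ bbbbAbbb   [A → b A b]
bbbbAbbb ⇒ bbbbbAbbbb   [A → b A b]
bbbbbAbbbb ⇒ bbbbbbAbbbbb   [A → b A b]
bbbbbbAbbbbb ⇒ bbbbbbbAbbbbbb   [A → b A b]
bbbbbbbAbbbbbb ⇒ bbbbbbbibbbbbb   [A → i]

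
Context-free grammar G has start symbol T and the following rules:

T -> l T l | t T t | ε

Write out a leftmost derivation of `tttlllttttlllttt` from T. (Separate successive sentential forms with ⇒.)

T⇒tTt⇒ttTtt⇒tttTttt⇒tttlTlttt⇒tttllTllttt⇒tttlllTlllttt⇒tttllltTtlllttt⇒tttlllttTttlllttt⇒tttlllttttlllttt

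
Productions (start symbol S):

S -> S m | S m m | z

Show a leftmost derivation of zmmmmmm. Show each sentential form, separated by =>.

S => Sm   [S -> S m]
Sm => Smmm   [S -> S m m]
Smmm => Smmmm   [S -> S m]
Smmmm => Smmmmm   [S -> S m]
Smmmmm => Smmmmmm   [S -> S m]
Smmmmmm => zmmmmmm   [S -> z]

S => Sm => Smmm => Smmmm => Smmmmm => Smmmmmm => zmmmmmm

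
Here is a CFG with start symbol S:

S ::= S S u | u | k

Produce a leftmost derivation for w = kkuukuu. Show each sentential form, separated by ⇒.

S ⇒ SSu   [S ::= S S u]
SSu ⇒ kSu   [S ::= k]
kSu ⇒ kSSuu   [S ::= S S u]
kSSuu ⇒ kSSuSuu   [S ::= S S u]
kSSuSuu ⇒ kkSuSuu   [S ::= k]
kkSuSuu ⇒ kkuuSuu   [S ::= u]
kkuuSuu ⇒ kkuukuu   [S ::= k]

S⇒SSu⇒kSu⇒kSSuu⇒kSSuSuu⇒kkSuSuu⇒kkuuSuu⇒kkuukuu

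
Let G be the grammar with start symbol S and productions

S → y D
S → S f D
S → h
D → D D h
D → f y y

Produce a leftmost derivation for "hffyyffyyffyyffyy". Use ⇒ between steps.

S⇒SfD⇒SfDfD⇒SfDfDfD⇒SfDfDfDfD⇒hfDfDfDfD⇒hffyyfDfDfD⇒hffyyffyyfDfD⇒hffyyffyyffyyfD⇒hffyyffyyffyyffyy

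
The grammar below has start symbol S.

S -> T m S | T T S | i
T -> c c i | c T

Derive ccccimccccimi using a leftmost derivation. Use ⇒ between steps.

S ⇒ TmS ⇒ cTmS ⇒ ccTmS ⇒ ccccimS ⇒ ccccimTmS ⇒ ccccimcTmS ⇒ ccccimccTmS ⇒ ccccimccccimS ⇒ ccccimccccimi

S ⇒ TmS   [S -> T m S]
TmS ⇒ cTmS   [T -> c T]
cTmS ⇒ ccTmS   [T -> c T]
ccTmS ⇒ ccccimS   [T -> c c i]
ccccimS ⇒ ccccimTmS   [S -> T m S]
ccccimTmS ⇒ ccccimcTmS   [T -> c T]
ccccimcTmS ⇒ ccccimccTmS   [T -> c T]
ccccimccTmS ⇒ ccccimccccimS   [T -> c c i]
ccccimccccimS ⇒ ccccimccccimi   [S -> i]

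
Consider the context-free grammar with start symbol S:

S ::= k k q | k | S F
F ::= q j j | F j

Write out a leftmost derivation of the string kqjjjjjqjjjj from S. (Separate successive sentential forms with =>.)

S=>SF=>SFF=>kFF=>kFjF=>kFjjF=>kFjjjF=>kqjjjjjF=>kqjjjjjFj=>kqjjjjjFjj=>kqjjjjjqjjjj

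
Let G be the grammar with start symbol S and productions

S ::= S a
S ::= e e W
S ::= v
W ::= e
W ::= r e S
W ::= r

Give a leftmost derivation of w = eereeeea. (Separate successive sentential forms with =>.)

S => eeW   [S ::= e e W]
eeW => eereS   [W ::= r e S]
eereS => eereSa   [S ::= S a]
eereSa => eereeeWa   [S ::= e e W]
eereeeWa => eereeeea   [W ::= e]

S => eeW => eereS => eereSa => eereeeWa => eereeeea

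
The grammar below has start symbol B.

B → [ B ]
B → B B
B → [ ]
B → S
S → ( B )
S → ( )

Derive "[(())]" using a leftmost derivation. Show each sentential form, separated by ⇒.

B ⇒ [B] ⇒ [S] ⇒ [(B)] ⇒ [(S)] ⇒ [(())]

B ⇒ [B]   [B → [ B ]]
[B] ⇒ [S]   [B → S]
[S] ⇒ [(B)]   [S → ( B )]
[(B)] ⇒ [(S)]   [B → S]
[(S)] ⇒ [(())]   [S → ( )]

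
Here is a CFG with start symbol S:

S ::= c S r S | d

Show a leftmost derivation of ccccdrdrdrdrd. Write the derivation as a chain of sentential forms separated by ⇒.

S ⇒ cSrS   [S ::= c S r S]
cSrS ⇒ ccSrSrS   [S ::= c S r S]
ccSrSrS ⇒ cccSrSrSrS   [S ::= c S r S]
cccSrSrSrS ⇒ ccccSrSrSrSrS   [S ::= c S r S]
ccccSrSrSrSrS ⇒ ccccdrSrSrSrS   [S ::= d]
ccccdrSrSrSrS ⇒ ccccdrdrSrSrS   [S ::= d]
ccccdrdrSrSrS ⇒ ccccdrdrdrSrS   [S ::= d]
ccccdrdrdrSrS ⇒ ccccdrdrdrdrS   [S ::= d]
ccccdrdrdrdrS ⇒ ccccdrdrdrdrd   [S ::= d]

S ⇒ cSrS ⇒ ccSrSrS ⇒ cccSrSrSrS ⇒ ccccSrSrSrSrS ⇒ ccccdrSrSrSrS ⇒ ccccdrdrSrSrS ⇒ ccccdrdrdrSrS ⇒ ccccdrdrdrdrS ⇒ ccccdrdrdrdrd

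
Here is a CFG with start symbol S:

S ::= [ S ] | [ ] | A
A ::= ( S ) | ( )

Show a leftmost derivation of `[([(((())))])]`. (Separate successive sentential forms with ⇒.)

S ⇒ [S] ⇒ [A] ⇒ [(S)] ⇒ [([S])] ⇒ [([A])] ⇒ [([(S)])] ⇒ [([(A)])] ⇒ [([((S))])] ⇒ [([((A))])] ⇒ [([(((S)))])] ⇒ [([(((A)))])] ⇒ [([(((())))])]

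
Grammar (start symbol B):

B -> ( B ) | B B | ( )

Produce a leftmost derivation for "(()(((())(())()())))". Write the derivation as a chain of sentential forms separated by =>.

B => (B)   [B -> ( B )]
(B) => (BB)   [B -> B B]
(BB) => (()B)   [B -> ( )]
(()B) => (()(B))   [B -> ( B )]
(()(B)) => (()((B)))   [B -> ( B )]
(()((B))) => (()((BB)))   [B -> B B]
(()((BB))) => (()((BBB)))   [B -> B B]
(()((BBB))) => (()((BBBB)))   [B -> B B]
(()((BBBB))) => (()(((B)BBB)))   [B -> ( B )]
(()(((B)BBB))) => (()(((())BBB)))   [B -> ( )]
(()(((())BBB))) => (()(((())(B)BB)))   [B -> ( B )]
(()(((())(B)BB))) => (()(((())(())BB)))   [B -> ( )]
(()(((())(())BB))) => (()(((())(())()B)))   [B -> ( )]
(()(((())(())()B))) => (()(((())(())()())))   [B -> ( )]

B => (B) => (BB) => (()B) => (()(B)) => (()((B))) => (()((BB))) => (()((BBB))) => (()((BBBB))) => (()(((B)BBB))) => (()(((())BBB))) => (()(((())(B)BB))) => (()(((())(())BB))) => (()(((())(())()B))) => (()(((())(())()())))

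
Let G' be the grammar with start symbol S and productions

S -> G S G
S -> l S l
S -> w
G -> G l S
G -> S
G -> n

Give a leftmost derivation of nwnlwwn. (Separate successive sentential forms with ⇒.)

S⇒GSG⇒GlSSG⇒SlSSG⇒GSGlSSG⇒nSGlSSG⇒nwGlSSG⇒nwnlSSG⇒nwnlwSG⇒nwnlwwG⇒nwnlwwn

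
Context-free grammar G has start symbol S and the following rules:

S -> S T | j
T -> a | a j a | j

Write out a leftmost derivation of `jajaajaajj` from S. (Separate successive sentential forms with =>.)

S => ST => STT => STTT => STTTT => STTTTT => jTTTTT => jajaTTTT => jajaajaTTT => jajaajaaTT => jajaajaajT => jajaajaajj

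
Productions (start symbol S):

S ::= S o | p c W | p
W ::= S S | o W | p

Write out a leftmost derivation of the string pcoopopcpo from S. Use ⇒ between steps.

S ⇒ So   [S ::= S o]
So ⇒ pcWo   [S ::= p c W]
pcWo ⇒ pcoWo   [W ::= o W]
pcoWo ⇒ pcooWo   [W ::= o W]
pcooWo ⇒ pcooSSo   [W ::= S S]
pcooSSo ⇒ pcooSoSo   [S ::= S o]
pcooSoSo ⇒ pcoopoSo   [S ::= p]
pcoopoSo ⇒ pcoopopcWo   [S ::= p c W]
pcoopopcWo ⇒ pcoopopcpo   [W ::= p]

S ⇒ So ⇒ pcWo ⇒ pcoWo ⇒ pcooWo ⇒ pcooSSo ⇒ pcooSoSo ⇒ pcoopoSo ⇒ pcoopopcWo ⇒ pcoopopcpo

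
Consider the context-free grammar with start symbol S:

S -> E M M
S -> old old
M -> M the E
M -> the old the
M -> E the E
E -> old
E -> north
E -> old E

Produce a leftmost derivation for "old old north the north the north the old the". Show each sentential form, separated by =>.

S => E M M => old M M => old M the E M => old E the E the E M => old old E the E the E M => old old north the E the E M => old old north the north the E M => old old north the north the north M => old old north the north the north the old the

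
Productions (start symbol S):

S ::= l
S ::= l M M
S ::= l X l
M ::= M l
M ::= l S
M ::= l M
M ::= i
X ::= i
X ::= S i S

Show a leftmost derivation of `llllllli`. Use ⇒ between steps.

S ⇒ lMM   [S ::= l M M]
lMM ⇒ llSM   [M ::= l S]
llSM ⇒ lllM   [S ::= l]
lllM ⇒ llllS   [M ::= l S]
llllS ⇒ lllllMM   [S ::= l M M]
lllllMM ⇒ llllllSM   [M ::= l S]
llllllSM ⇒ lllllllM   [S ::= l]
lllllllM ⇒ llllllli   [M ::= i]

S ⇒ lMM ⇒ llSM ⇒ lllM ⇒ llllS ⇒ lllllMM ⇒ llllllSM ⇒ lllllllM ⇒ llllllli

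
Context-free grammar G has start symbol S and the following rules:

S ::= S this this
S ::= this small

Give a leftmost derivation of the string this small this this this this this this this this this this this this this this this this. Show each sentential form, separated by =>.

S => S this this => S this this this this => S this this this this this this => S this this this this this this this this => S this this this this this this this this this this => S this this this this this this this this this this this this => S this this this this this this this this this this this this this this => S this this this this this this this this this this this this this this this this => this small this this this this this this this this this this this this this this this this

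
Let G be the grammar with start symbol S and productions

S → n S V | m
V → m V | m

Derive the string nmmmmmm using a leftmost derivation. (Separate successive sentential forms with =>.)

S => nSV => nmV => nmmV => nmmmV => nmmmmV => nmmmmmV => nmmmmmm

S => nSV   [S → n S V]
nSV => nmV   [S → m]
nmV => nmmV   [V → m V]
nmmV => nmmmV   [V → m V]
nmmmV => nmmmmV   [V → m V]
nmmmmV => nmmmmmV   [V → m V]
nmmmmmV => nmmmmmm   [V → m]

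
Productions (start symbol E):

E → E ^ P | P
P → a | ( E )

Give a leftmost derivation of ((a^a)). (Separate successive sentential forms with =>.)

E => P => (E) => (P) => ((E)) => ((E^P)) => ((P^P)) => ((a^P)) => ((a^a))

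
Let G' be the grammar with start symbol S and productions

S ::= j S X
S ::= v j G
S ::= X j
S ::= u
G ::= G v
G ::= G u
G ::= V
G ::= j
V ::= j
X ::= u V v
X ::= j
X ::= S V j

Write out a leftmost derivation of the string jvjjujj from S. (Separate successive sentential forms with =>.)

S => jSX => jvjGX => jvjVX => jvjjX => jvjjSVj => jvjjuVj => jvjjujj

S => jSX   [S ::= j S X]
jSX => jvjGX   [S ::= v j G]
jvjGX => jvjVX   [G ::= V]
jvjVX => jvjjX   [V ::= j]
jvjjX => jvjjSVj   [X ::= S V j]
jvjjSVj => jvjjuVj   [S ::= u]
jvjjuVj => jvjjujj   [V ::= j]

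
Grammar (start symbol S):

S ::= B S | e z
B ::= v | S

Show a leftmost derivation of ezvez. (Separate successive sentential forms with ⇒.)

S ⇒ BS ⇒ SS ⇒ ezS ⇒ ezBS ⇒ ezvS ⇒ ezvez

S ⇒ BS   [S ::= B S]
BS ⇒ SS   [B ::= S]
SS ⇒ ezS   [S ::= e z]
ezS ⇒ ezBS   [S ::= B S]
ezBS ⇒ ezvS   [B ::= v]
ezvS ⇒ ezvez   [S ::= e z]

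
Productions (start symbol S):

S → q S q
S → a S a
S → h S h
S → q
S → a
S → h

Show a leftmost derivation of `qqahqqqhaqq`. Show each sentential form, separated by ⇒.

S ⇒ qSq   [S → q S q]
qSq ⇒ qqSqq   [S → q S q]
qqSqq ⇒ qqaSaqq   [S → a S a]
qqaSaqq ⇒ qqahShaqq   [S → h S h]
qqahShaqq ⇒ qqahqSqhaqq   [S → q S q]
qqahqSqhaqq ⇒ qqahqqqhaqq   [S → q]

S ⇒ qSq ⇒ qqSqq ⇒ qqaSaqq ⇒ qqahShaqq ⇒ qqahqSqhaqq ⇒ qqahqqqhaqq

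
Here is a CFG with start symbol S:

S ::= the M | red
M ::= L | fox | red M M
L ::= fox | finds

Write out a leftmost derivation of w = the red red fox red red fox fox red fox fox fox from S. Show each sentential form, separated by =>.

S => the M   [S ::= the M]
the M => the red M M   [M ::= red M M]
the red M M => the red red M M M   [M ::= red M M]
the red red M M M => the red red L M M   [M ::= L]
the red red L M M => the red red fox M M   [L ::= fox]
the red red fox M M => the red red fox red M M M   [M ::= red M M]
the red red fox red M M M => the red red fox red red M M M M   [M ::= red M M]
the red red fox red red M M M M => the red red fox red red L M M M   [M ::= L]
the red red fox red red L M M M => the red red fox red red fox M M M   [L ::= fox]
the red red fox red red fox M M M => the red red fox red red fox fox M M   [M ::= fox]
the red red fox red red fox fox M M => the red red fox red red fox fox red M M M   [M ::= red M M]
the red red fox red red fox fox red M M M => the red red fox red red fox fox red fox M M   [M ::= fox]
the red red fox red red fox fox red fox M M => the red red fox red red fox fox red fox fox M   [M ::= fox]
the red red fox red red fox fox red fox fox M => the red red fox red red fox fox red fox fox fox   [M ::= fox]

S => the M => the red M M => the red red M M M => the red red L M M => the red red fox M M => the red red fox red M M M => the red red fox red red M M M M => the red red fox red red L M M M => the red red fox red red fox M M M => the red red fox red red fox fox M M => the red red fox red red fox fox red M M M => the red red fox red red fox fox red fox M M => the red red fox red red fox fox red fox fox M => the red red fox red red fox fox red fox fox fox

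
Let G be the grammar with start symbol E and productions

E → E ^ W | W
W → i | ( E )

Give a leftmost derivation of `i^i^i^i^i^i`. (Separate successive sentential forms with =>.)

E=>E^W=>E^W^W=>E^W^W^W=>E^W^W^W^W=>E^W^W^W^W^W=>W^W^W^W^W^W=>i^W^W^W^W^W=>i^i^W^W^W^W=>i^i^i^W^W^W=>i^i^i^i^W^W=>i^i^i^i^i^W=>i^i^i^i^i^i

E => E^W   [E → E ^ W]
E^W => E^W^W   [E → E ^ W]
E^W^W => E^W^W^W   [E → E ^ W]
E^W^W^W => E^W^W^W^W   [E → E ^ W]
E^W^W^W^W => E^W^W^W^W^W   [E → E ^ W]
E^W^W^W^W^W => W^W^W^W^W^W   [E → W]
W^W^W^W^W^W => i^W^W^W^W^W   [W → i]
i^W^W^W^W^W => i^i^W^W^W^W   [W → i]
i^i^W^W^W^W => i^i^i^W^W^W   [W → i]
i^i^i^W^W^W => i^i^i^i^W^W   [W → i]
i^i^i^i^W^W => i^i^i^i^i^W   [W → i]
i^i^i^i^i^W => i^i^i^i^i^i   [W → i]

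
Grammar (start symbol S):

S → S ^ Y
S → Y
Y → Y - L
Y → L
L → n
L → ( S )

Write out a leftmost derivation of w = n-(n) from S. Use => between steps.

S => Y   [S → Y]
Y => Y-L   [Y → Y - L]
Y-L => L-L   [Y → L]
L-L => n-L   [L → n]
n-L => n-(S)   [L → ( S )]
n-(S) => n-(Y)   [S → Y]
n-(Y) => n-(L)   [Y → L]
n-(L) => n-(n)   [L → n]

S=>Y=>Y-L=>L-L=>n-L=>n-(S)=>n-(Y)=>n-(L)=>n-(n)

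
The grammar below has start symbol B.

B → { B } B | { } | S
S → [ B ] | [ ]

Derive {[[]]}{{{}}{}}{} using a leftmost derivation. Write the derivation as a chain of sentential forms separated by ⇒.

B⇒{B}B⇒{S}B⇒{[B]}B⇒{[S]}B⇒{[[]]}B⇒{[[]]}{B}B⇒{[[]]}{{B}B}B⇒{[[]]}{{{}}B}B⇒{[[]]}{{{}}{}}B⇒{[[]]}{{{}}{}}{}

B ⇒ {B}B   [B → { B } B]
{B}B ⇒ {S}B   [B → S]
{S}B ⇒ {[B]}B   [S → [ B ]]
{[B]}B ⇒ {[S]}B   [B → S]
{[S]}B ⇒ {[[]]}B   [S → [ ]]
{[[]]}B ⇒ {[[]]}{B}B   [B → { B } B]
{[[]]}{B}B ⇒ {[[]]}{{B}B}B   [B → { B } B]
{[[]]}{{B}B}B ⇒ {[[]]}{{{}}B}B   [B → { }]
{[[]]}{{{}}B}B ⇒ {[[]]}{{{}}{}}B   [B → { }]
{[[]]}{{{}}{}}B ⇒ {[[]]}{{{}}{}}{}   [B → { }]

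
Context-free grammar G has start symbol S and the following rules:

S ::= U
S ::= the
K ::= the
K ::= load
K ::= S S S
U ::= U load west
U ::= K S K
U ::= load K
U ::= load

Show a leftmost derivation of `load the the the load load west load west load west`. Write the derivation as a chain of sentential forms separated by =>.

S => U   [S ::= U]
U => U load west   [U ::= U load west]
U load west => U load west load west   [U ::= U load west]
U load west load west => U load west load west load west   [U ::= U load west]
U load west load west load west => K S K load west load west load west   [U ::= K S K]
K S K load west load west load west => S S S S K load west load west load west   [K ::= S S S]
S S S S K load west load west load west => U S S S K load west load west load west   [S ::= U]
U S S S K load west load west load west => load S S S K load west load west load west   [U ::= load]
load S S S K load west load west load west => load the S S K load west load west load west   [S ::= the]
load the S S K load west load west load west => load the the S K load west load west load west   [S ::= the]
load the the S K load west load west load west => load the the the K load west load west load west   [S ::= the]
load the the the K load west load west load west => load the the the load load west load west load west   [K ::= load]

S => U => U load west => U load west load west => U load west load west load west => K S K load west load west load west => S S S S K load west load west load west => U S S S K load west load west load west => load S S S K load west load west load west => load the S S K load west load west load west => load the the S K load west load west load west => load the the the K load west load west load west => load the the the load load west load west load west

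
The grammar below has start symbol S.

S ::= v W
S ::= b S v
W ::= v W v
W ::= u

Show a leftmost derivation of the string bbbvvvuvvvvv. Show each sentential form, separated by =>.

S => bSv   [S ::= b S v]
bSv => bbSvv   [S ::= b S v]
bbSvv => bbbSvvv   [S ::= b S v]
bbbSvvv => bbbvWvvv   [S ::= v W]
bbbvWvvv => bbbvvWvvvv   [W ::= v W v]
bbbvvWvvvv => bbbvvvWvvvvv   [W ::= v W v]
bbbvvvWvvvvv => bbbvvvuvvvvv   [W ::= u]

S => bSv => bbSvv => bbbSvvv => bbbvWvvv => bbbvvWvvvv => bbbvvvWvvvvv => bbbvvvuvvvvv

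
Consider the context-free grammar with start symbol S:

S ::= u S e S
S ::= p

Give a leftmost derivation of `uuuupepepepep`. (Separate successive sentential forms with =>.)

S => uSeS => uuSeSeS => uuuSeSeSeS => uuuuSeSeSeSeS => uuuupeSeSeSeS => uuuupepeSeSeS => uuuupepepeSeS => uuuupepepepeS => uuuupepepepep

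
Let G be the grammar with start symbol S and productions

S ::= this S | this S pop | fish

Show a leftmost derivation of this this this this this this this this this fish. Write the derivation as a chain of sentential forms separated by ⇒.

S ⇒ this S   [S ::= this S]
this S ⇒ this this S   [S ::= this S]
this this S ⇒ this this this S   [S ::= this S]
this this this S ⇒ this this this this S   [S ::= this S]
this this this this S ⇒ this this this this this S   [S ::= this S]
this this this this this S ⇒ this this this this this this S   [S ::= this S]
this this this this this this S ⇒ this this this this this this this S   [S ::= this S]
this this this this this this this S ⇒ this this this this this this this this S   [S ::= this S]
this this this this this this this this S ⇒ this this this this this this this this this S   [S ::= this S]
this this this this this this this this this S ⇒ this this this this this this this this this fish   [S ::= fish]

S ⇒ this S ⇒ this this S ⇒ this this this S ⇒ this this this this S ⇒ this this this this this S ⇒ this this this this this this S ⇒ this this this this this this this S ⇒ this this this this this this this this S ⇒ this this this this this this this this this S ⇒ this this this this this this this this this fish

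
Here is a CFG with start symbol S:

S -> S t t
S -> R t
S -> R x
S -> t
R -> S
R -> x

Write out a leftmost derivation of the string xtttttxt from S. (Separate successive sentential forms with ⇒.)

S ⇒ Rt ⇒ St ⇒ Rxt ⇒ Sxt ⇒ Sttxt ⇒ Sttttxt ⇒ Rtttttxt ⇒ xtttttxt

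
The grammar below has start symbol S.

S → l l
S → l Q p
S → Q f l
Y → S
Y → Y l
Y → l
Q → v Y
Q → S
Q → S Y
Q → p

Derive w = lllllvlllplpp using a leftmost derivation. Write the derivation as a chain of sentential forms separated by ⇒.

S⇒lQp⇒lSYp⇒lllYp⇒lllSp⇒llllQpp⇒llllSYpp⇒lllllQpYpp⇒lllllvYpYpp⇒lllllvYlpYpp⇒lllllvSlpYpp⇒lllllvlllpYpp⇒lllllvlllplpp

S ⇒ lQp   [S → l Q p]
lQp ⇒ lSYp   [Q → S Y]
lSYp ⇒ lllYp   [S → l l]
lllYp ⇒ lllSp   [Y → S]
lllSp ⇒ llllQpp   [S → l Q p]
llllQpp ⇒ llllSYpp   [Q → S Y]
llllSYpp ⇒ lllllQpYpp   [S → l Q p]
lllllQpYpp ⇒ lllllvYpYpp   [Q → v Y]
lllllvYpYpp ⇒ lllllvYlpYpp   [Y → Y l]
lllllvYlpYpp ⇒ lllllvSlpYpp   [Y → S]
lllllvSlpYpp ⇒ lllllvlllpYpp   [S → l l]
lllllvlllpYpp ⇒ lllllvlllplpp   [Y → l]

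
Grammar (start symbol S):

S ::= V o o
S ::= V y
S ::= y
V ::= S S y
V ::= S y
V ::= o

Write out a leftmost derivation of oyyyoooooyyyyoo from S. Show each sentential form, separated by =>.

S => Voo   [S ::= V o o]
Voo => SSyoo   [V ::= S S y]
SSyoo => VySyoo   [S ::= V y]
VySyoo => SSyySyoo   [V ::= S S y]
SSyySyoo => VooSyySyoo   [S ::= V o o]
VooSyySyoo => SSyooSyySyoo   [V ::= S S y]
SSyooSyySyoo => VySyooSyySyoo   [S ::= V y]
VySyooSyySyoo => oySyooSyySyoo   [V ::= o]
oySyooSyySyoo => oyyyooSyySyoo   [S ::= y]
oyyyooSyySyoo => oyyyooVooyySyoo   [S ::= V o o]
oyyyooVooyySyoo => oyyyoooooyySyoo   [V ::= o]
oyyyoooooyySyoo => oyyyoooooyyyyoo   [S ::= y]

S=>Voo=>SSyoo=>VySyoo=>SSyySyoo=>VooSyySyoo=>SSyooSyySyoo=>VySyooSyySyoo=>oySyooSyySyoo=>oyyyooSyySyoo=>oyyyooVooyySyoo=>oyyyoooooyySyoo=>oyyyoooooyyyyoo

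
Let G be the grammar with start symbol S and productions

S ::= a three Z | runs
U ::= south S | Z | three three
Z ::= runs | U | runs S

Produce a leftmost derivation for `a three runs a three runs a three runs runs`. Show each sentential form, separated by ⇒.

S ⇒ a three Z   [S ::= a three Z]
a three Z ⇒ a three runs S   [Z ::= runs S]
a three runs S ⇒ a three runs a three Z   [S ::= a three Z]
a three runs a three Z ⇒ a three runs a three runs S   [Z ::= runs S]
a three runs a three runs S ⇒ a three runs a three runs a three Z   [S ::= a three Z]
a three runs a three runs a three Z ⇒ a three runs a three runs a three runs S   [Z ::= runs S]
a three runs a three runs a three runs S ⇒ a three runs a three runs a three runs runs   [S ::= runs]

S ⇒ a three Z ⇒ a three runs S ⇒ a three runs a three Z ⇒ a three runs a three runs S ⇒ a three runs a three runs a three Z ⇒ a three runs a three runs a three runs S ⇒ a three runs a three runs a three runs runs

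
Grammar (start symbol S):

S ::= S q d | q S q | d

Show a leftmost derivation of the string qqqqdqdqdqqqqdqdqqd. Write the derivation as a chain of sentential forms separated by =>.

S => Sqd   [S ::= S q d]
Sqd => qSqqd   [S ::= q S q]
qSqqd => qSqdqqd   [S ::= S q d]
qSqdqqd => qSqdqdqqd   [S ::= S q d]
qSqdqdqqd => qqSqqdqdqqd   [S ::= q S q]
qqSqqdqdqqd => qqqSqqqdqdqqd   [S ::= q S q]
qqqSqqqdqdqqd => qqqqSqqqqdqdqqd   [S ::= q S q]
qqqqSqqqqdqdqqd => qqqqSqdqqqqdqdqqd   [S ::= S q d]
qqqqSqdqqqqdqdqqd => qqqqSqdqdqqqqdqdqqd   [S ::= S q d]
qqqqSqdqdqqqqdqdqqd => qqqqdqdqdqqqqdqdqqd   [S ::= d]

S=>Sqd=>qSqqd=>qSqdqqd=>qSqdqdqqd=>qqSqqdqdqqd=>qqqSqqqdqdqqd=>qqqqSqqqqdqdqqd=>qqqqSqdqqqqdqdqqd=>qqqqSqdqdqqqqdqdqqd=>qqqqdqdqdqqqqdqdqqd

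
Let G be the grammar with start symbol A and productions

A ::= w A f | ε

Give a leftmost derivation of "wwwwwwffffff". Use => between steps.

A => wAf => wwAff => wwwAfff => wwwwAffff => wwwwwAfffff => wwwwwwAffffff => wwwwwwffffff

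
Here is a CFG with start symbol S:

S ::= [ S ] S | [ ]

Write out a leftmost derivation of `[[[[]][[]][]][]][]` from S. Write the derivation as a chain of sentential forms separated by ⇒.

S ⇒ [S]S ⇒ [[S]S]S ⇒ [[[S]S]S]S ⇒ [[[[]]S]S]S ⇒ [[[[]][S]S]S]S ⇒ [[[[]][[]]S]S]S ⇒ [[[[]][[]][]]S]S ⇒ [[[[]][[]][]][]]S ⇒ [[[[]][[]][]][]][]

S ⇒ [S]S   [S ::= [ S ] S]
[S]S ⇒ [[S]S]S   [S ::= [ S ] S]
[[S]S]S ⇒ [[[S]S]S]S   [S ::= [ S ] S]
[[[S]S]S]S ⇒ [[[[]]S]S]S   [S ::= [ ]]
[[[[]]S]S]S ⇒ [[[[]][S]S]S]S   [S ::= [ S ] S]
[[[[]][S]S]S]S ⇒ [[[[]][[]]S]S]S   [S ::= [ ]]
[[[[]][[]]S]S]S ⇒ [[[[]][[]][]]S]S   [S ::= [ ]]
[[[[]][[]][]]S]S ⇒ [[[[]][[]][]][]]S   [S ::= [ ]]
[[[[]][[]][]][]]S ⇒ [[[[]][[]][]][]][]   [S ::= [ ]]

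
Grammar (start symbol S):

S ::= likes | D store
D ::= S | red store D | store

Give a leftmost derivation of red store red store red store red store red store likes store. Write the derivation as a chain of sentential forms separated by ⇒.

S ⇒ D store ⇒ red store D store ⇒ red store red store D store ⇒ red store red store red store D store ⇒ red store red store red store red store D store ⇒ red store red store red store red store red store D store ⇒ red store red store red store red store red store S store ⇒ red store red store red store red store red store likes store

S ⇒ D store   [S ::= D store]
D store ⇒ red store D store   [D ::= red store D]
red store D store ⇒ red store red store D store   [D ::= red store D]
red store red store D store ⇒ red store red store red store D store   [D ::= red store D]
red store red store red store D store ⇒ red store red store red store red store D store   [D ::= red store D]
red store red store red store red store D store ⇒ red store red store red store red store red store D store   [D ::= red store D]
red store red store red store red store red store D store ⇒ red store red store red store red store red store S store   [D ::= S]
red store red store red store red store red store S store ⇒ red store red store red store red store red store likes store   [S ::= likes]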